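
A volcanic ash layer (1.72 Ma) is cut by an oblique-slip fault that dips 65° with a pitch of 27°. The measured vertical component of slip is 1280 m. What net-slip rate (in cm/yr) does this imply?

dip-slip = throw / sin(dip) = 1280 / sin(65°) = 1412 m
net slip = dip-slip / sin(rake) = 1412 / sin(27°) = 3111 m
rate = 3111 m / 1.72 Ma = 0.00181 m/yr = 0.181 cm/yr

0.181 cm/yr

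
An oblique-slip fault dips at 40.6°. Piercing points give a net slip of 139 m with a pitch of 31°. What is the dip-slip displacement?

dip-slip = net slip × sin(rake) = 139 m × sin(31°) = 71.6 m

71.6 m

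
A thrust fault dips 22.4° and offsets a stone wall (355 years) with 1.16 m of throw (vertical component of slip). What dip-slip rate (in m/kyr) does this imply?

8.57 m/kyr

dip-slip = throw / sin(dip) = 1.16 m / sin(22.4°) = 3.044 m
rate = 3.044 m / 355 years = 0.00857 m/yr = 8.57 m/kyr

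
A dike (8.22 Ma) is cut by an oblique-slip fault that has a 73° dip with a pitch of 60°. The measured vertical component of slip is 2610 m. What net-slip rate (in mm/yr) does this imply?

dip-slip = throw / sin(dip) = 2610 / sin(73°) = 2729 m
net slip = dip-slip / sin(rake) = 2729 / sin(60°) = 3151 m
rate = 3151 m / 8.22 Ma = 0.000383 m/yr = 0.383 mm/yr

0.383 mm/yr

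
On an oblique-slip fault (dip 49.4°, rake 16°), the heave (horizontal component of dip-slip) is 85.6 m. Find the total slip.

477 m

dip-slip = heave / cos(dip) = 85.6 / cos(49.4°) = 131.5 m
net slip = dip-slip / sin(rake) = 131.5 / sin(16°) = 477 m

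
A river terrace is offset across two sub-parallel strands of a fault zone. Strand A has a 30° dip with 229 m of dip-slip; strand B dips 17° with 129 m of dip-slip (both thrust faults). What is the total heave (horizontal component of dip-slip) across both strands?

322 m

heave_A = 229 × cos(30°) = 198.3 m
heave_B = 129 × cos(17°) = 123.4 m
total = 198.3 + 123.4 = 322 m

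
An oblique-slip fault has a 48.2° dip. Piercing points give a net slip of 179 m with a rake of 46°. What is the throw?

dip-slip = net slip × sin(rake) = 179 m × sin(46°) = 128.8 m
throw = dip-slip × sin(dip) = 128.8 × sin(48.2°) = 96 m

96 m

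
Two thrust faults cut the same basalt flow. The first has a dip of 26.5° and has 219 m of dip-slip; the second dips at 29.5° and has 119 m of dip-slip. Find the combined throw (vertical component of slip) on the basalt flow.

throw_A = 219 × sin(26.5°) = 97.72 m
throw_B = 119 × sin(29.5°) = 58.60 m
total = 97.72 + 58.60 = 156 m

156 m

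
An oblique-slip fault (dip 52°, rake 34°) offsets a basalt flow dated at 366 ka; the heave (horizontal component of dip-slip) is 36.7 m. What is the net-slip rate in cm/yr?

dip-slip = heave / cos(dip) = 36.7 / cos(52°) = 59.61 m
net slip = dip-slip / sin(rake) = 59.61 / sin(34°) = 106.6 m
rate = 106.6 m / 366 ka = 0.000291 m/yr = 0.0291 cm/yr

0.0291 cm/yr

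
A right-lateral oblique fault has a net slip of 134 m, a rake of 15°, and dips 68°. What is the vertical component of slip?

32.2 m

dip-slip = net slip × sin(rake) = 134 m × sin(15°) = 34.68 m
throw = dip-slip × sin(dip) = 34.68 × sin(68°) = 32.2 m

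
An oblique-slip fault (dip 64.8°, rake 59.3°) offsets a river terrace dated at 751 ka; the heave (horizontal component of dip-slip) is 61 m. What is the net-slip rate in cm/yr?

0.0222 cm/yr

dip-slip = heave / cos(dip) = 61 / cos(64.8°) = 143.3 m
net slip = dip-slip / sin(rake) = 143.3 / sin(59.3°) = 166.6 m
rate = 166.6 m / 751 ka = 0.000222 m/yr = 0.0222 cm/yr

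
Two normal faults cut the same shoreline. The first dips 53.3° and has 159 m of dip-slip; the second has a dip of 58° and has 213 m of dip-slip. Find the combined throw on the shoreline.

308 m

throw_A = 159 × sin(53.3°) = 127.5 m
throw_B = 213 × sin(58°) = 180.6 m
total = 127.5 + 180.6 = 308 m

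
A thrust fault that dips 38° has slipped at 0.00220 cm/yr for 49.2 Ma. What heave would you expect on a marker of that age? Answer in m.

dip-slip = rate × time = 0.00220 cm/yr × 49.2 Ma = 1082 m
heave = dip-slip × cos(dip) = 1082 × cos(38°) = 853 m

853 m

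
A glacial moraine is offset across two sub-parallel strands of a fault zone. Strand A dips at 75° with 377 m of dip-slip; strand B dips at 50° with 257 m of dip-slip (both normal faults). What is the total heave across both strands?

263 m

heave_A = 377 × cos(75°) = 97.57 m
heave_B = 257 × cos(50°) = 165.2 m
total = 97.57 + 165.2 = 263 m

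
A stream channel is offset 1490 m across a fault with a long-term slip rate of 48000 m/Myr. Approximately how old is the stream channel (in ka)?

age = offset / rate = 1490 m / (48000 m/Myr) = 31000 yr = 31 ka

31 ka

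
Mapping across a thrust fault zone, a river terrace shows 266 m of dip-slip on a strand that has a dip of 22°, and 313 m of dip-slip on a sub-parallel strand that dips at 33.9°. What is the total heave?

heave_A = 266 × cos(22°) = 246.6 m
heave_B = 313 × cos(33.9°) = 259.8 m
total = 246.6 + 259.8 = 506 m

506 m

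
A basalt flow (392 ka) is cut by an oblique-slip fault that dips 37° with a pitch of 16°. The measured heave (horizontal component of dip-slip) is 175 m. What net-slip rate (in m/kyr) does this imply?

2.03 m/kyr

dip-slip = heave / cos(dip) = 175 / cos(37°) = 219.1 m
net slip = dip-slip / sin(rake) = 219.1 / sin(16°) = 795 m
rate = 795 m / 392 ka = 0.00203 m/yr = 2.03 m/kyr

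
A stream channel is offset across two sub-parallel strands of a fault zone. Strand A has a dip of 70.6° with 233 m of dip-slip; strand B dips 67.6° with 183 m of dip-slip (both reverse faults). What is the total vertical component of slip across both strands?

389 m

throw_A = 233 × sin(70.6°) = 219.8 m
throw_B = 183 × sin(67.6°) = 169.2 m
total = 219.8 + 169.2 = 389 m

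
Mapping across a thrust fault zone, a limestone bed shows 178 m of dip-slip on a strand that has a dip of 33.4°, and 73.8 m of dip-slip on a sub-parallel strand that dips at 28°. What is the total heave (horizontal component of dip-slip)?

214 m

heave_A = 178 × cos(33.4°) = 148.6 m
heave_B = 73.8 × cos(28°) = 65.16 m
total = 148.6 + 65.16 = 214 m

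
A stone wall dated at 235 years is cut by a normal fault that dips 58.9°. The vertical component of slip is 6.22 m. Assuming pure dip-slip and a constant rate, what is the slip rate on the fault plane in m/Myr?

30900 m/Myr

dip-slip = throw / sin(dip) = 6.22 m / sin(58.9°) = 7.264 m
rate = 7.264 m / 235 years = 0.0309 m/yr = 30900 m/Myr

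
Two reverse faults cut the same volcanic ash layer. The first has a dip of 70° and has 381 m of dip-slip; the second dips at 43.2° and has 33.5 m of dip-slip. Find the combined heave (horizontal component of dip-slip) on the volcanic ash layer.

heave_A = 381 × cos(70°) = 130.3 m
heave_B = 33.5 × cos(43.2°) = 24.42 m
total = 130.3 + 24.42 = 155 m

155 m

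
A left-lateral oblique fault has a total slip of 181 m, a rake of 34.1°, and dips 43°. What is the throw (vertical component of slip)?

dip-slip = net slip × sin(rake) = 181 m × sin(34.1°) = 101.5 m
throw = dip-slip × sin(dip) = 101.5 × sin(43°) = 69.2 m

69.2 m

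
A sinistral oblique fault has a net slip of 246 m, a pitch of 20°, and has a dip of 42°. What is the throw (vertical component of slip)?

dip-slip = net slip × sin(rake) = 246 m × sin(20°) = 84.14 m
throw = dip-slip × sin(dip) = 84.14 × sin(42°) = 56.3 m

56.3 m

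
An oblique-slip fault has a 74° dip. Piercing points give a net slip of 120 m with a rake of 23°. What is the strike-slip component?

strike-slip = net slip × cos(rake) = 120 m × cos(23°) = 110 m

110 m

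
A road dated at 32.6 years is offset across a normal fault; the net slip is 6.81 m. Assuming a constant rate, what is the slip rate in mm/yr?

rate = 6.81 m / 32.6 years = 0.209 m/yr = 209 mm/yr

209 mm/yr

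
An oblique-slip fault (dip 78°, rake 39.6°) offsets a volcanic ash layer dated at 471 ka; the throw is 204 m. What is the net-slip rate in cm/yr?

dip-slip = throw / sin(dip) = 204 / sin(78°) = 208.6 m
net slip = dip-slip / sin(rake) = 208.6 / sin(39.6°) = 327.2 m
rate = 327.2 m / 471 ka = 0.000695 m/yr = 0.0695 cm/yr

0.0695 cm/yr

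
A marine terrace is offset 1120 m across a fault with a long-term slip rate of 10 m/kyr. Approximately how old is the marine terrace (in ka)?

112 ka

age = offset / rate = 1120 m / (10 m/kyr) = 112000 yr = 112 ka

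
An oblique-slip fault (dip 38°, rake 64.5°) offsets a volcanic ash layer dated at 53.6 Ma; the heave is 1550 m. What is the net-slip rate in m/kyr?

dip-slip = heave / cos(dip) = 1550 / cos(38°) = 1967 m
net slip = dip-slip / sin(rake) = 1967 / sin(64.5°) = 2179 m
rate = 2179 m / 53.6 Ma = 0.0000407 m/yr = 0.0407 m/kyr

0.0407 m/kyr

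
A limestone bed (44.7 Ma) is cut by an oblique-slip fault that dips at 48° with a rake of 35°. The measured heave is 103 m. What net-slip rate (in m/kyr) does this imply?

dip-slip = heave / cos(dip) = 103 / cos(48°) = 153.9 m
net slip = dip-slip / sin(rake) = 153.9 / sin(35°) = 268.4 m
rate = 268.4 m / 44.7 Ma = 0.00000600 m/yr = 0.00600 m/kyr

0.00600 m/kyr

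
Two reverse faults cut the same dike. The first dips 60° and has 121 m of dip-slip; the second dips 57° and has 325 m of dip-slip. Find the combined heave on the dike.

238 m

heave_A = 121 × cos(60°) = 60.50 m
heave_B = 325 × cos(57°) = 177 m
total = 60.50 + 177 = 238 m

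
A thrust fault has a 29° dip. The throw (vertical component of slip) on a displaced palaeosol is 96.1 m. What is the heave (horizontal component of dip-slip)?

173 m

heave = throw / tan(dip) = 96.1 / tan(29°) = 173 m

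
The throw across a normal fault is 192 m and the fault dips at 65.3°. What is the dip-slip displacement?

211 m

dip-slip = throw / sin(dip) = 192 / sin(65.3°) = 211 m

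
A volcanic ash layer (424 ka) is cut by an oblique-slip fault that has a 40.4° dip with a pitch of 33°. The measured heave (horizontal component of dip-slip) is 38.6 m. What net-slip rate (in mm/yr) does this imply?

dip-slip = heave / cos(dip) = 38.6 / cos(40.4°) = 50.69 m
net slip = dip-slip / sin(rake) = 50.69 / sin(33°) = 93.07 m
rate = 93.07 m / 424 ka = 0.000219 m/yr = 0.219 mm/yr

0.219 mm/yr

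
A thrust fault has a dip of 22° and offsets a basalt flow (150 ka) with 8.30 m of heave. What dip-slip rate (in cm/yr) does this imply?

dip-slip = heave / cos(dip) = 8.30 m / cos(22°) = 8.952 m
rate = 8.952 m / 150 ka = 0.0000597 m/yr = 0.00597 cm/yr

0.00597 cm/yr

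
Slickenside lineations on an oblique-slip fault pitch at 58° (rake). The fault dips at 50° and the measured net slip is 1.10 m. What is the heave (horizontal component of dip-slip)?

dip-slip = net slip × sin(rake) = 1.10 m × sin(58°) = 0.9329 m
heave = dip-slip × cos(dip) = 0.9329 × cos(50°) = 0.600 m

0.600 m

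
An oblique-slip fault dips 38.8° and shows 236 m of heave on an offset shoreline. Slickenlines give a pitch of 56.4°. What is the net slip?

dip-slip = heave / cos(dip) = 236 / cos(38.8°) = 302.8 m
net slip = dip-slip / sin(rake) = 302.8 / sin(56.4°) = 364 m

364 m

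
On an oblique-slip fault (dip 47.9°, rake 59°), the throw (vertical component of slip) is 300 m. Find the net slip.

472 m

dip-slip = throw / sin(dip) = 300 / sin(47.9°) = 404.3 m
net slip = dip-slip / sin(rake) = 404.3 / sin(59°) = 472 m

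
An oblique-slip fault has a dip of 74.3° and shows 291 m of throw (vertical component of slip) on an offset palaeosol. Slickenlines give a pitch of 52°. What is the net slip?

dip-slip = throw / sin(dip) = 291 / sin(74.3°) = 302.3 m
net slip = dip-slip / sin(rake) = 302.3 / sin(52°) = 384 m

384 m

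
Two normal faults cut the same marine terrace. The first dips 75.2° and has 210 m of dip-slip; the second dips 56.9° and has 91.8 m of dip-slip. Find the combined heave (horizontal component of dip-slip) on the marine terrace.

heave_A = 210 × cos(75.2°) = 53.64 m
heave_B = 91.8 × cos(56.9°) = 50.13 m
total = 53.64 + 50.13 = 104 m

104 m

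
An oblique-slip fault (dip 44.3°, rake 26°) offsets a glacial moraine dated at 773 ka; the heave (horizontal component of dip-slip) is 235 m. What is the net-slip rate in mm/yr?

0.969 mm/yr

dip-slip = heave / cos(dip) = 235 / cos(44.3°) = 328.4 m
net slip = dip-slip / sin(rake) = 328.4 / sin(26°) = 749 m
rate = 749 m / 773 ka = 0.000969 m/yr = 0.969 mm/yr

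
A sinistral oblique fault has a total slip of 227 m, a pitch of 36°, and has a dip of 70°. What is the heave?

45.6 m

dip-slip = net slip × sin(rake) = 227 m × sin(36°) = 133.4 m
heave = dip-slip × cos(dip) = 133.4 × cos(70°) = 45.6 m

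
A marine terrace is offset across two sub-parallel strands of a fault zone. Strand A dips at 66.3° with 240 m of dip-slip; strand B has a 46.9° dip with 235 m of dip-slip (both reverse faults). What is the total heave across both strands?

257 m

heave_A = 240 × cos(66.3°) = 96.47 m
heave_B = 235 × cos(46.9°) = 160.6 m
total = 96.47 + 160.6 = 257 m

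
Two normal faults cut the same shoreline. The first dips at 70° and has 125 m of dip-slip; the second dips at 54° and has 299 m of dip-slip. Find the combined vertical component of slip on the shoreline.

359 m

throw_A = 125 × sin(70°) = 117.5 m
throw_B = 299 × sin(54°) = 241.9 m
total = 117.5 + 241.9 = 359 m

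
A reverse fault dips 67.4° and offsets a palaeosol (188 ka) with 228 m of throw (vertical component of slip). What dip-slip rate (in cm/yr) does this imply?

dip-slip = throw / sin(dip) = 228 m / sin(67.4°) = 247 m
rate = 247 m / 188 ka = 0.00131 m/yr = 0.131 cm/yr

0.131 cm/yr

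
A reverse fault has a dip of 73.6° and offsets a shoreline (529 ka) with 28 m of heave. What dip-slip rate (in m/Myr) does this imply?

dip-slip = heave / cos(dip) = 28 m / cos(73.6°) = 99.17 m
rate = 99.17 m / 529 ka = 0.000187 m/yr = 187 m/Myr

187 m/Myr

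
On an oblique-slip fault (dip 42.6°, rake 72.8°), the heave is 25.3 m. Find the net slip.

36 m

dip-slip = heave / cos(dip) = 25.3 / cos(42.6°) = 34.37 m
net slip = dip-slip / sin(rake) = 34.37 / sin(72.8°) = 36 m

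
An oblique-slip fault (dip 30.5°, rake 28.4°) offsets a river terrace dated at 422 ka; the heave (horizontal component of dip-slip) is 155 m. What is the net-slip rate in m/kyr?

0.896 m/kyr

dip-slip = heave / cos(dip) = 155 / cos(30.5°) = 179.9 m
net slip = dip-slip / sin(rake) = 179.9 / sin(28.4°) = 378.2 m
rate = 378.2 m / 422 ka = 0.000896 m/yr = 0.896 m/kyr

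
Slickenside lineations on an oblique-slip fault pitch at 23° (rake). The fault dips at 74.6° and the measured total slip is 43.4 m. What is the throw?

16.3 m

dip-slip = net slip × sin(rake) = 43.4 m × sin(23°) = 16.96 m
throw = dip-slip × sin(dip) = 16.96 × sin(74.6°) = 16.3 m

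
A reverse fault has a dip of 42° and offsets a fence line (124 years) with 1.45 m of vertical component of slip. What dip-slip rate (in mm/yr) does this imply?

dip-slip = throw / sin(dip) = 1.45 m / sin(42°) = 2.167 m
rate = 2.167 m / 124 years = 0.0175 m/yr = 17.5 mm/yr

17.5 mm/yr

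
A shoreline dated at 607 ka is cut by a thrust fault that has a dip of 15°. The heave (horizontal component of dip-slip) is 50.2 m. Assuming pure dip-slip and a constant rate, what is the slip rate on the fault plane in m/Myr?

85.6 m/Myr

dip-slip = heave / cos(dip) = 50.2 m / cos(15°) = 51.97 m
rate = 51.97 m / 607 ka = 0.0000856 m/yr = 85.6 m/Myr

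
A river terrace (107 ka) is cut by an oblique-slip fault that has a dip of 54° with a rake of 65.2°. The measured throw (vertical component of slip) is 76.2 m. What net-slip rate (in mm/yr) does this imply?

dip-slip = throw / sin(dip) = 76.2 / sin(54°) = 94.19 m
net slip = dip-slip / sin(rake) = 94.19 / sin(65.2°) = 103.8 m
rate = 103.8 m / 107 ka = 0.000970 m/yr = 0.970 mm/yr

0.970 mm/yr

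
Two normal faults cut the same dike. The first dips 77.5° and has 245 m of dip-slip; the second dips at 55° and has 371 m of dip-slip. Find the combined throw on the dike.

543 m

throw_A = 245 × sin(77.5°) = 239.2 m
throw_B = 371 × sin(55°) = 303.9 m
total = 239.2 + 303.9 = 543 m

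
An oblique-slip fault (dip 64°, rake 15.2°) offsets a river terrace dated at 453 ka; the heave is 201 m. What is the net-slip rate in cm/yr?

0.386 cm/yr

dip-slip = heave / cos(dip) = 201 / cos(64°) = 458.5 m
net slip = dip-slip / sin(rake) = 458.5 / sin(15.2°) = 1749 m
rate = 1749 m / 453 ka = 0.00386 m/yr = 0.386 cm/yr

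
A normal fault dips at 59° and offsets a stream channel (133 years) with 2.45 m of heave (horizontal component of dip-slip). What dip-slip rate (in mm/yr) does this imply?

dip-slip = heave / cos(dip) = 2.45 m / cos(59°) = 4.757 m
rate = 4.757 m / 133 years = 0.0358 m/yr = 35.8 mm/yr

35.8 mm/yr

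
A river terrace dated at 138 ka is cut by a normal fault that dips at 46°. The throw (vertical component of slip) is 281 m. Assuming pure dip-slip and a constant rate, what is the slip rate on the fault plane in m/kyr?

2.83 m/kyr

dip-slip = throw / sin(dip) = 281 m / sin(46°) = 390.6 m
rate = 390.6 m / 138 ka = 0.00283 m/yr = 2.83 m/kyr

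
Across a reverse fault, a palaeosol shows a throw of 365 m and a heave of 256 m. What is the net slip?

446 m

net slip = √(throw² + heave²) = √(365² + 256²) = 446 m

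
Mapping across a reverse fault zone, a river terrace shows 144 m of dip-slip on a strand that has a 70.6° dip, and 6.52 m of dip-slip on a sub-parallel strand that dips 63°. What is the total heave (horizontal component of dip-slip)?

heave_A = 144 × cos(70.6°) = 47.83 m
heave_B = 6.52 × cos(63°) = 2.960 m
total = 47.83 + 2.960 = 50.8 m

50.8 m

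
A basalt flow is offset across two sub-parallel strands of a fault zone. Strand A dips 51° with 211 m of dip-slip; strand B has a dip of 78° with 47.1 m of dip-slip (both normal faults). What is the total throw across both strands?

throw_A = 211 × sin(51°) = 164 m
throw_B = 47.1 × sin(78°) = 46.07 m
total = 164 + 46.07 = 210 m

210 m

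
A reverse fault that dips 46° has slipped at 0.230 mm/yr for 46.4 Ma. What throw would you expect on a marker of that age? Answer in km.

7.68 km

dip-slip = rate × time = 0.230 mm/yr × 46.4 Ma = 10670 m
throw = dip-slip × sin(dip) = 10670 × sin(46°) = 7680 m = 7.68 km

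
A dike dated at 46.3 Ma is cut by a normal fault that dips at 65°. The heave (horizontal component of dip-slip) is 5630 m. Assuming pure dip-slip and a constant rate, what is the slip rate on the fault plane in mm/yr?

0.288 mm/yr

dip-slip = heave / cos(dip) = 5630 m / cos(65°) = 13320 m
rate = 13320 m / 46.3 Ma = 0.000288 m/yr = 0.288 mm/yr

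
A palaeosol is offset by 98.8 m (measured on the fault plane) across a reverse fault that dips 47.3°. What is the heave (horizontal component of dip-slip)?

heave = dip-slip × cos(dip) = 98.8 m × cos(47.3°) = 67 m

67 m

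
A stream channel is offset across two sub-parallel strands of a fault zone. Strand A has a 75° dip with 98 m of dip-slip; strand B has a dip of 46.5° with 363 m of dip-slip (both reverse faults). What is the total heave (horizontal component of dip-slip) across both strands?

heave_A = 98 × cos(75°) = 25.36 m
heave_B = 363 × cos(46.5°) = 249.9 m
total = 25.36 + 249.9 = 275 m

275 m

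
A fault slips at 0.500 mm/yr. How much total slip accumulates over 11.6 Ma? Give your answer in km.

5.80 km

slip = rate × time = 0.500 mm/yr × 11.6 Ma = 5800 m = 5.80 km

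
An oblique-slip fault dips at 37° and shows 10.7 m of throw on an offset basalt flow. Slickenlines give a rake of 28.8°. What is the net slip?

36.9 m

dip-slip = throw / sin(dip) = 10.7 / sin(37°) = 17.78 m
net slip = dip-slip / sin(rake) = 17.78 / sin(28.8°) = 36.9 m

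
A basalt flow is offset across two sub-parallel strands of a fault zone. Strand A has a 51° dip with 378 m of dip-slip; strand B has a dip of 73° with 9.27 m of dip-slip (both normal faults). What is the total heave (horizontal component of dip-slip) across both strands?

heave_A = 378 × cos(51°) = 237.9 m
heave_B = 9.27 × cos(73°) = 2.710 m
total = 237.9 + 2.710 = 241 m

241 m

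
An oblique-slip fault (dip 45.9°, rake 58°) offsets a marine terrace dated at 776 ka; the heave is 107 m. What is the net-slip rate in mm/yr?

0.234 mm/yr

dip-slip = heave / cos(dip) = 107 / cos(45.9°) = 153.8 m
net slip = dip-slip / sin(rake) = 153.8 / sin(58°) = 181.3 m
rate = 181.3 m / 776 ka = 0.000234 m/yr = 0.234 mm/yr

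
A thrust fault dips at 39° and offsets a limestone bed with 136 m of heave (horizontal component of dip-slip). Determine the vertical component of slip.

110 m

throw = heave × tan(dip) = 136 × tan(39°) = 110 m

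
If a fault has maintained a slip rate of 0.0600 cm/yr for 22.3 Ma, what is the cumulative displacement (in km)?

13.4 km

slip = rate × time = 0.0600 cm/yr × 22.3 Ma = 13400 m = 13.4 km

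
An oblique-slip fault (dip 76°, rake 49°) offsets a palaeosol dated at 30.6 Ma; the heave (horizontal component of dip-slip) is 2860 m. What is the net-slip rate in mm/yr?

0.512 mm/yr

dip-slip = heave / cos(dip) = 2860 / cos(76°) = 11820 m
net slip = dip-slip / sin(rake) = 11820 / sin(49°) = 15660 m
rate = 15660 m / 30.6 Ma = 0.000512 m/yr = 0.512 mm/yr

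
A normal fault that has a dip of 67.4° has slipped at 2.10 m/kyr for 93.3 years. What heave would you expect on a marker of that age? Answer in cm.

dip-slip = rate × time = 2.10 m/kyr × 93.3 years = 0.1959 m
heave = dip-slip × cos(dip) = 0.1959 × cos(67.4°) = 0.0753 m = 7.53 cm

7.53 cm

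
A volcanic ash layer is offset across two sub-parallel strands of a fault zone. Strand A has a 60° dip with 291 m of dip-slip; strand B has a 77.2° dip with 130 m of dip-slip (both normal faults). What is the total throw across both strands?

379 m

throw_A = 291 × sin(60°) = 252 m
throw_B = 130 × sin(77.2°) = 126.8 m
total = 252 + 126.8 = 379 m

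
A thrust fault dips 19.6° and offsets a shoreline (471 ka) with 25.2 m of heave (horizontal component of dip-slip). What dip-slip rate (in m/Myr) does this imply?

dip-slip = heave / cos(dip) = 25.2 m / cos(19.6°) = 26.75 m
rate = 26.75 m / 471 ka = 0.0000568 m/yr = 56.8 m/Myr

56.8 m/Myr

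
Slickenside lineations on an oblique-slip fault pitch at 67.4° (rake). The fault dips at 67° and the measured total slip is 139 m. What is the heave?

dip-slip = net slip × sin(rake) = 139 m × sin(67.4°) = 128.3 m
heave = dip-slip × cos(dip) = 128.3 × cos(67°) = 50.1 m

50.1 m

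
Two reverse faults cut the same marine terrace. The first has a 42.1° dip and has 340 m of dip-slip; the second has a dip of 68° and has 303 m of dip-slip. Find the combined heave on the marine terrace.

heave_A = 340 × cos(42.1°) = 252.3 m
heave_B = 303 × cos(68°) = 113.5 m
total = 252.3 + 113.5 = 366 m

366 m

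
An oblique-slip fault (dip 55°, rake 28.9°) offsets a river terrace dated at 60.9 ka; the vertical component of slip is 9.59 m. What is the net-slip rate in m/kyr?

dip-slip = throw / sin(dip) = 9.59 / sin(55°) = 11.71 m
net slip = dip-slip / sin(rake) = 11.71 / sin(28.9°) = 24.22 m
rate = 24.22 m / 60.9 ka = 0.000398 m/yr = 0.398 m/kyr

0.398 m/kyr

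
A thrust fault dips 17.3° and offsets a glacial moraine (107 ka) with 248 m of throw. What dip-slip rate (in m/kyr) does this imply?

7.79 m/kyr

dip-slip = throw / sin(dip) = 248 m / sin(17.3°) = 834 m
rate = 834 m / 107 ka = 0.00779 m/yr = 7.79 m/kyr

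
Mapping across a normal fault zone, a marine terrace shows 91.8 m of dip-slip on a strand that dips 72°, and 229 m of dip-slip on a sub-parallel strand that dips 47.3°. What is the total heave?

184 m

heave_A = 91.8 × cos(72°) = 28.37 m
heave_B = 229 × cos(47.3°) = 155.3 m
total = 28.37 + 155.3 = 184 m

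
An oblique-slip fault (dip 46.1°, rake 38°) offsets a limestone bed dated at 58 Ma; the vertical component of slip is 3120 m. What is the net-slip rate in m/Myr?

dip-slip = throw / sin(dip) = 3120 / sin(46.1°) = 4330 m
net slip = dip-slip / sin(rake) = 4330 / sin(38°) = 7033 m
rate = 7033 m / 58 Ma = 0.000121 m/yr = 121 m/Myr

121 m/Myr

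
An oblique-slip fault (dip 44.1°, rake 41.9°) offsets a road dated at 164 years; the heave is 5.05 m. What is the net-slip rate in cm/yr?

6.42 cm/yr

dip-slip = heave / cos(dip) = 5.05 / cos(44.1°) = 7.032 m
net slip = dip-slip / sin(rake) = 7.032 / sin(41.9°) = 10.53 m
rate = 10.53 m / 164 years = 0.0642 m/yr = 6.42 cm/yr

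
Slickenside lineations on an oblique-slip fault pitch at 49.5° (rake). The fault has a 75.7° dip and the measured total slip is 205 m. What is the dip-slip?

dip-slip = net slip × sin(rake) = 205 m × sin(49.5°) = 156 m

156 m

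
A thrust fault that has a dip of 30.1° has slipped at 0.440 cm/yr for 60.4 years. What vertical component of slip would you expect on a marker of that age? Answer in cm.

13.3 cm

dip-slip = rate × time = 0.440 cm/yr × 60.4 years = 0.2658 m
throw = dip-slip × sin(dip) = 0.2658 × sin(30.1°) = 0.133 m = 13.3 cm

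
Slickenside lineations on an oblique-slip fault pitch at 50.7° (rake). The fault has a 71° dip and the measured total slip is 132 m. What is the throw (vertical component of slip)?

dip-slip = net slip × sin(rake) = 132 m × sin(50.7°) = 102.1 m
throw = dip-slip × sin(dip) = 102.1 × sin(71°) = 96.6 m

96.6 m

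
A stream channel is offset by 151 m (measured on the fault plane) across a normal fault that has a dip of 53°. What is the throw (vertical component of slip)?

121 m

throw = dip-slip × sin(dip) = 151 m × sin(53°) = 121 m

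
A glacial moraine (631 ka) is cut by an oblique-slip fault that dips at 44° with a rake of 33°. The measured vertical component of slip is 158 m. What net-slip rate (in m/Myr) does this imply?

dip-slip = throw / sin(dip) = 158 / sin(44°) = 227.4 m
net slip = dip-slip / sin(rake) = 227.4 / sin(33°) = 417.6 m
rate = 417.6 m / 631 ka = 0.000662 m/yr = 662 m/Myr

662 m/Myr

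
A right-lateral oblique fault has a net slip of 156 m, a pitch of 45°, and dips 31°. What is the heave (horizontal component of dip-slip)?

94.6 m

dip-slip = net slip × sin(rake) = 156 m × sin(45°) = 110.3 m
heave = dip-slip × cos(dip) = 110.3 × cos(31°) = 94.6 m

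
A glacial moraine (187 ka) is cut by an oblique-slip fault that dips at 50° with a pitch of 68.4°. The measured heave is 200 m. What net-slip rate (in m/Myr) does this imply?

dip-slip = heave / cos(dip) = 200 / cos(50°) = 311.1 m
net slip = dip-slip / sin(rake) = 311.1 / sin(68.4°) = 334.6 m
rate = 334.6 m / 187 ka = 0.00179 m/yr = 1790 m/Myr

1790 m/Myr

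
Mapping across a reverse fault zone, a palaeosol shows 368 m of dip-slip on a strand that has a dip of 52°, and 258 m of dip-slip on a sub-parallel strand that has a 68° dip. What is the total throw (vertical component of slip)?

throw_A = 368 × sin(52°) = 290 m
throw_B = 258 × sin(68°) = 239.2 m
total = 290 + 239.2 = 529 m

529 m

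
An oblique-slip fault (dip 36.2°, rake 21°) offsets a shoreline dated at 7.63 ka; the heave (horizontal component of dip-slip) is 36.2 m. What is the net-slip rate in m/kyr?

16.4 m/kyr

dip-slip = heave / cos(dip) = 36.2 / cos(36.2°) = 44.86 m
net slip = dip-slip / sin(rake) = 44.86 / sin(21°) = 125.2 m
rate = 125.2 m / 7.63 ka = 0.0164 m/yr = 16.4 m/kyr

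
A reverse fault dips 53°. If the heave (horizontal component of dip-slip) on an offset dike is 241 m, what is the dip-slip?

400 m

dip-slip = heave / cos(dip) = 241 / cos(53°) = 400 m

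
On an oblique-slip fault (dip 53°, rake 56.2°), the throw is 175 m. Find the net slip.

264 m

dip-slip = throw / sin(dip) = 175 / sin(53°) = 219.1 m
net slip = dip-slip / sin(rake) = 219.1 / sin(56.2°) = 264 m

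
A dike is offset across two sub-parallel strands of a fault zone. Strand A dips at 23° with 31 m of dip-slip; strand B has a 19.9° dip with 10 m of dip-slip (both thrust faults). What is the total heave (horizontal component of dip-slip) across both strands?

heave_A = 31 × cos(23°) = 28.54 m
heave_B = 10 × cos(19.9°) = 9.403 m
total = 28.54 + 9.403 = 37.9 m

37.9 m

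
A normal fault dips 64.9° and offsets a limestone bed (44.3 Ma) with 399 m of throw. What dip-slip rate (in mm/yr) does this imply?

0.00995 mm/yr

dip-slip = throw / sin(dip) = 399 m / sin(64.9°) = 440.6 m
rate = 440.6 m / 44.3 Ma = 0.00000995 m/yr = 0.00995 mm/yr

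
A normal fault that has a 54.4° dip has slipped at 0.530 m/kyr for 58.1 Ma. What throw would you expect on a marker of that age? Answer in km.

dip-slip = rate × time = 0.530 m/kyr × 58.1 Ma = 30790 m
throw = dip-slip × sin(dip) = 30790 × sin(54.4°) = 25000 m = 25 km

25 km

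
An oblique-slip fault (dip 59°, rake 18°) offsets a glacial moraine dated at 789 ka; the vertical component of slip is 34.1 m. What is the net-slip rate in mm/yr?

dip-slip = throw / sin(dip) = 34.1 / sin(59°) = 39.78 m
net slip = dip-slip / sin(rake) = 39.78 / sin(18°) = 128.7 m
rate = 128.7 m / 789 ka = 0.000163 m/yr = 0.163 mm/yr

0.163 mm/yr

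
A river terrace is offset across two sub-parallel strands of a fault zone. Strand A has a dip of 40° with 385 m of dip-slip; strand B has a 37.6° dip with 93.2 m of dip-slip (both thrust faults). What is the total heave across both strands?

369 m

heave_A = 385 × cos(40°) = 294.9 m
heave_B = 93.2 × cos(37.6°) = 73.84 m
total = 294.9 + 73.84 = 369 m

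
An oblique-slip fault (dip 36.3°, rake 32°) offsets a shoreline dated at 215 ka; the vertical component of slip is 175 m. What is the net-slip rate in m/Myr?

2590 m/Myr

dip-slip = throw / sin(dip) = 175 / sin(36.3°) = 295.6 m
net slip = dip-slip / sin(rake) = 295.6 / sin(32°) = 557.8 m
rate = 557.8 m / 215 ka = 0.00259 m/yr = 2590 m/Myr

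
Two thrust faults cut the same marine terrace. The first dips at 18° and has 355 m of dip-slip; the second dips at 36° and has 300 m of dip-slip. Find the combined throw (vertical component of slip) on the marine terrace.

286 m

throw_A = 355 × sin(18°) = 109.7 m
throw_B = 300 × sin(36°) = 176.3 m
total = 109.7 + 176.3 = 286 m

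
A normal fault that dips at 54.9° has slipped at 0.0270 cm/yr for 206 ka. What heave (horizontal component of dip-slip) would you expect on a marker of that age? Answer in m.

32 m

dip-slip = rate × time = 0.0270 cm/yr × 206 ka = 55.62 m
heave = dip-slip × cos(dip) = 55.62 × cos(54.9°) = 32 m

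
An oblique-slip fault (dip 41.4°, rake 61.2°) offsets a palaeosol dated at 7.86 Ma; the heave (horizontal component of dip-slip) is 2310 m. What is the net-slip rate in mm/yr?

dip-slip = heave / cos(dip) = 2310 / cos(41.4°) = 3080 m
net slip = dip-slip / sin(rake) = 3080 / sin(61.2°) = 3514 m
rate = 3514 m / 7.86 Ma = 0.000447 m/yr = 0.447 mm/yr

0.447 mm/yr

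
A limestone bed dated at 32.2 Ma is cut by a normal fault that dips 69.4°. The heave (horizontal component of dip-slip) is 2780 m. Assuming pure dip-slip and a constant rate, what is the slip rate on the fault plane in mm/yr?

0.245 mm/yr

dip-slip = heave / cos(dip) = 2780 m / cos(69.4°) = 7901 m
rate = 7901 m / 32.2 Ma = 0.000245 m/yr = 0.245 mm/yr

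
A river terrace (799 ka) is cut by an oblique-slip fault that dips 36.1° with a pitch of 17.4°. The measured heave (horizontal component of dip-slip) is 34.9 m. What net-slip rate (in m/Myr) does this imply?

dip-slip = heave / cos(dip) = 34.9 / cos(36.1°) = 43.19 m
net slip = dip-slip / sin(rake) = 43.19 / sin(17.4°) = 144.4 m
rate = 144.4 m / 799 ka = 0.000181 m/yr = 181 m/Myr

181 m/Myr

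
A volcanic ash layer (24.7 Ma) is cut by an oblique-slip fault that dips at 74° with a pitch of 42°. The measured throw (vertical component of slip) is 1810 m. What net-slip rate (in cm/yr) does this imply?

dip-slip = throw / sin(dip) = 1810 / sin(74°) = 1883 m
net slip = dip-slip / sin(rake) = 1883 / sin(42°) = 2814 m
rate = 2814 m / 24.7 Ma = 0.000114 m/yr = 0.0114 cm/yr

0.0114 cm/yr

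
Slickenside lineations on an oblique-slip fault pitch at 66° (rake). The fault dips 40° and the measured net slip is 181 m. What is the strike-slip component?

73.6 m

strike-slip = net slip × cos(rake) = 181 m × cos(66°) = 73.6 m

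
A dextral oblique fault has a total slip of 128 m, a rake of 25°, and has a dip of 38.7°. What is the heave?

dip-slip = net slip × sin(rake) = 128 m × sin(25°) = 54.10 m
heave = dip-slip × cos(dip) = 54.10 × cos(38.7°) = 42.2 m

42.2 m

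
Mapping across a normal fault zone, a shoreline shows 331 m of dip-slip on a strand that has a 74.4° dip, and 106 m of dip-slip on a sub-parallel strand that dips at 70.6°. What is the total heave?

124 m

heave_A = 331 × cos(74.4°) = 89.01 m
heave_B = 106 × cos(70.6°) = 35.21 m
total = 89.01 + 35.21 = 124 m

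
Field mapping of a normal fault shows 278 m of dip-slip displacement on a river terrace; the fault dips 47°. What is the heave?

190 m

heave = dip-slip × cos(dip) = 278 m × cos(47°) = 190 m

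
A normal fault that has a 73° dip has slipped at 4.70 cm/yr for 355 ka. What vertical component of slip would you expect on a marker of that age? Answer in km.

dip-slip = rate × time = 4.70 cm/yr × 355 ka = 16680 m
throw = dip-slip × sin(dip) = 16680 × sin(73°) = 16000 m = 16 km

16 km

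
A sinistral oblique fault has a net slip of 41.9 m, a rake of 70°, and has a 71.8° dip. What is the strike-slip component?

strike-slip = net slip × cos(rake) = 41.9 m × cos(70°) = 14.3 m

14.3 m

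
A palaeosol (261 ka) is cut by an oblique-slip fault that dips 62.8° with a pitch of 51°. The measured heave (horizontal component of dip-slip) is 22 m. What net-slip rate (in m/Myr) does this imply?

237 m/Myr

dip-slip = heave / cos(dip) = 22 / cos(62.8°) = 48.13 m
net slip = dip-slip / sin(rake) = 48.13 / sin(51°) = 61.93 m
rate = 61.93 m / 261 ka = 0.000237 m/yr = 237 m/Myr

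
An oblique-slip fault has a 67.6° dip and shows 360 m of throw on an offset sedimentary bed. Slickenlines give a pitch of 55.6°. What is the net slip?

472 m

dip-slip = throw / sin(dip) = 360 / sin(67.6°) = 389.4 m
net slip = dip-slip / sin(rake) = 389.4 / sin(55.6°) = 472 m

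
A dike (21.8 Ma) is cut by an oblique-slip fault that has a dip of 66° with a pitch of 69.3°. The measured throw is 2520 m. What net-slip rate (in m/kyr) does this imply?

0.135 m/kyr

dip-slip = throw / sin(dip) = 2520 / sin(66°) = 2758 m
net slip = dip-slip / sin(rake) = 2758 / sin(69.3°) = 2949 m
rate = 2949 m / 21.8 Ma = 0.000135 m/yr = 0.135 m/kyr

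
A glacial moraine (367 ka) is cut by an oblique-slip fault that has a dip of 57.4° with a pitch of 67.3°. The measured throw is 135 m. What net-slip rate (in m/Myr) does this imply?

473 m/Myr

dip-slip = throw / sin(dip) = 135 / sin(57.4°) = 160.2 m
net slip = dip-slip / sin(rake) = 160.2 / sin(67.3°) = 173.7 m
rate = 173.7 m / 367 ka = 0.000473 m/yr = 473 m/Myr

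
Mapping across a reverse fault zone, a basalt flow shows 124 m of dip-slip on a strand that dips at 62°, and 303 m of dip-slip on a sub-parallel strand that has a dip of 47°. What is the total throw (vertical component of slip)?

331 m

throw_A = 124 × sin(62°) = 109.5 m
throw_B = 303 × sin(47°) = 221.6 m
total = 109.5 + 221.6 = 331 m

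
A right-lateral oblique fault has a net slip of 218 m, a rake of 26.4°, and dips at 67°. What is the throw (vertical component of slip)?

89.2 m

dip-slip = net slip × sin(rake) = 218 m × sin(26.4°) = 96.93 m
throw = dip-slip × sin(dip) = 96.93 × sin(67°) = 89.2 m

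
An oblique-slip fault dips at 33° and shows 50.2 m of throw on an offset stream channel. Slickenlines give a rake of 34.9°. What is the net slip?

dip-slip = throw / sin(dip) = 50.2 / sin(33°) = 92.17 m
net slip = dip-slip / sin(rake) = 92.17 / sin(34.9°) = 161 m

161 m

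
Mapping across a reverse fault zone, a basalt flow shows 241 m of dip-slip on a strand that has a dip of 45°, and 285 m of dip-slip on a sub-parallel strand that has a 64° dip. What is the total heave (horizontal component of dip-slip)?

295 m

heave_A = 241 × cos(45°) = 170.4 m
heave_B = 285 × cos(64°) = 124.9 m
total = 170.4 + 124.9 = 295 m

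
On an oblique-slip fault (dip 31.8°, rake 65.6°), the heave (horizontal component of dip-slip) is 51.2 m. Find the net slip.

dip-slip = heave / cos(dip) = 51.2 / cos(31.8°) = 60.24 m
net slip = dip-slip / sin(rake) = 60.24 / sin(65.6°) = 66.2 m

66.2 m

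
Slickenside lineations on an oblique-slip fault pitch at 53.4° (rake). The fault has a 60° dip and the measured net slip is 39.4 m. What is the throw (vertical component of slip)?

dip-slip = net slip × sin(rake) = 39.4 m × sin(53.4°) = 31.63 m
throw = dip-slip × sin(dip) = 31.63 × sin(60°) = 27.4 m

27.4 m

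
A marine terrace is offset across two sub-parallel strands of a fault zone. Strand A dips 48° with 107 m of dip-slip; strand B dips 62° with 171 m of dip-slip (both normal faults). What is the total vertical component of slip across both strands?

throw_A = 107 × sin(48°) = 79.52 m
throw_B = 171 × sin(62°) = 151 m
total = 79.52 + 151 = 231 m

231 m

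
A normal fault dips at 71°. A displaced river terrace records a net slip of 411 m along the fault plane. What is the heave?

heave = dip-slip × cos(dip) = 411 m × cos(71°) = 134 m

134 m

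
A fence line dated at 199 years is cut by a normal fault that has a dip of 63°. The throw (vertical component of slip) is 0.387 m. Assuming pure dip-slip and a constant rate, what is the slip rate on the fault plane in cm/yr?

0.218 cm/yr

dip-slip = throw / sin(dip) = 0.387 m / sin(63°) = 0.4343 m
rate = 0.4343 m / 199 years = 0.00218 m/yr = 0.218 cm/yr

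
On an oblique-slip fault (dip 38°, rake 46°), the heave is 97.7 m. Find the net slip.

dip-slip = heave / cos(dip) = 97.7 / cos(38°) = 124 m
net slip = dip-slip / sin(rake) = 124 / sin(46°) = 172 m

172 m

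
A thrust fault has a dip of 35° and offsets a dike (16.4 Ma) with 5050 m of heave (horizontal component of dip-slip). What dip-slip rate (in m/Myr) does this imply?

dip-slip = heave / cos(dip) = 5050 m / cos(35°) = 6165 m
rate = 6165 m / 16.4 Ma = 0.000376 m/yr = 376 m/Myr

376 m/Myr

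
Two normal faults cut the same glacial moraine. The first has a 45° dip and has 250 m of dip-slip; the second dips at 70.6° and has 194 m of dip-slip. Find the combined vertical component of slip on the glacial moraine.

throw_A = 250 × sin(45°) = 176.8 m
throw_B = 194 × sin(70.6°) = 183 m
total = 176.8 + 183 = 360 m

360 m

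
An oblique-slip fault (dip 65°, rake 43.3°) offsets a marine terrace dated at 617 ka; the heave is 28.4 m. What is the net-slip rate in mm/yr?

0.159 mm/yr

dip-slip = heave / cos(dip) = 28.4 / cos(65°) = 67.20 m
net slip = dip-slip / sin(rake) = 67.20 / sin(43.3°) = 97.99 m
rate = 97.99 m / 617 ka = 0.000159 m/yr = 0.159 mm/yr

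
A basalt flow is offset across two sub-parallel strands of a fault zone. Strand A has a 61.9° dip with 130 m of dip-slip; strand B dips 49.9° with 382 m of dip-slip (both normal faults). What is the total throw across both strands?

407 m

throw_A = 130 × sin(61.9°) = 114.7 m
throw_B = 382 × sin(49.9°) = 292.2 m
total = 114.7 + 292.2 = 407 m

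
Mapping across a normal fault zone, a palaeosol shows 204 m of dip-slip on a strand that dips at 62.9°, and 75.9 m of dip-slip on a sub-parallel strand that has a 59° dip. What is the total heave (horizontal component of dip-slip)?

heave_A = 204 × cos(62.9°) = 92.93 m
heave_B = 75.9 × cos(59°) = 39.09 m
total = 92.93 + 39.09 = 132 m

132 m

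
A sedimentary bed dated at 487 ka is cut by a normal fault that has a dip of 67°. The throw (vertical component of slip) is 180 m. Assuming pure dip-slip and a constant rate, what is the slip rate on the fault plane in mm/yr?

0.402 mm/yr

dip-slip = throw / sin(dip) = 180 m / sin(67°) = 195.5 m
rate = 195.5 m / 487 ka = 0.000402 m/yr = 0.402 mm/yr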